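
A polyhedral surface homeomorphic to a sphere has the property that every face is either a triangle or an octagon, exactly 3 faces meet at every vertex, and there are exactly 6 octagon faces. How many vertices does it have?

24

Let x be the number of triangles; then F = 6 + x.
Edge–face incidences: 2E = 8·6 + 3·x = 48 + 3x.
Every vertex has degree 3, so 3V = 2E.
Euler: V − E + F = 2 ⇒ (2E)/3 − E + (6 + x) = 2.
Multiply by 6: 2·(2E) − 3·(2E) + 6·(6 + x) = 12, i.e. 36 + 6x − (48 + 3x) = 12.
Collecting terms: 3x − 12 = 12, so 3x = 24, so x = 8.
Then 2E = 48 + 3·8 = 72, so E = 36, V = 2E/3 = 24, F = 6 + 8 = 14.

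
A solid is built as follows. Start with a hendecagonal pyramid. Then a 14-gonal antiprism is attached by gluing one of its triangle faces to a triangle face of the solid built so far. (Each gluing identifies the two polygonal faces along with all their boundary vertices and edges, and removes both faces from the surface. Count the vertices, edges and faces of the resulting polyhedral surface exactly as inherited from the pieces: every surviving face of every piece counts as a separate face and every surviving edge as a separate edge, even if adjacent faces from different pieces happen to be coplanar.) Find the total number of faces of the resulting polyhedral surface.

40

A hendecagonal pyramid: V=12, E=22, F=12.
Attach a 14-gonal antiprism (V=28, E=56, F=30) along a 3-gon: merge 3 vertices and 3 edges, delete both glued faces → V=37, E=75, F=40.
Check: V − E + F = 37 − 75 + 40 = 2.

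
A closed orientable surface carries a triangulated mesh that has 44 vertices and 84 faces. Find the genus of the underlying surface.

0

Every face is a triangle, so 2E = 3·84 = 252, giving E = 126.
χ = V − E + F = 44 − 126 + 84 = 2.
For a closed orientable surface χ = 2 − 2g, so g = (2 − (2))/2 = 0.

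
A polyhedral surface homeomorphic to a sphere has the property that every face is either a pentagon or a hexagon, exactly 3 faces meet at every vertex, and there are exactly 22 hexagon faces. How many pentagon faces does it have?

Let x be the number of pentagons; then F = 22 + x.
Edge–face incidences: 2E = 6·22 + 5·x = 132 + 5x.
Every vertex has degree 3, so 3V = 2E.
Euler: V − E + F = 2 ⇒ (2E)/3 − E + (22 + x) = 2.
Multiply by 6: 2·(2E) − 3·(2E) + 6·(22 + x) = 12, i.e. 132 + 6x − (132 + 5x) = 12.
Collecting terms: x = 12.
Then 2E = 132 + 5·12 = 192, so E = 96, V = 2E/3 = 64, F = 22 + 12 = 34.

12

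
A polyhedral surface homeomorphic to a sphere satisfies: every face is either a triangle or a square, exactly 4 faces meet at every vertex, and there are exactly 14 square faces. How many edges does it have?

40

Let x be the number of triangles; then F = 14 + x.
Edge–face incidences: 2E = 4·14 + 3·x = 56 + 3x.
Every vertex has degree 4, so 4V = 2E.
Euler: V − E + F = 2 ⇒ (2E)/4 − E + (14 + x) = 2.
Multiply by 8: 2·(2E) − 4·(2E) + 8·(14 + x) = 16, i.e. 112 + 8x − 2·(56 + 3x) = 16.
Collecting terms: 2x = 16, so x = 8.
Then 2E = 56 + 3·8 = 80, so E = 40, V = 2E/4 = 20, F = 14 + 8 = 22.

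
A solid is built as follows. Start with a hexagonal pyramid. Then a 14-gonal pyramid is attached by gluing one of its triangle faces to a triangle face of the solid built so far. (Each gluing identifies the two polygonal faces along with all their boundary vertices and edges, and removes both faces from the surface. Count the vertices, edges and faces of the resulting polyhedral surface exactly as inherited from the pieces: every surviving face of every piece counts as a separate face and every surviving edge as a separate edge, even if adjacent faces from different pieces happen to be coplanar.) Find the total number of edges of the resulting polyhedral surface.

37

A hexagonal pyramid: V=7, E=12, F=7.
Attach a 14-gonal pyramid (V=15, E=28, F=15) along a 3-gon: merge 3 vertices and 3 edges, delete both glued faces → V=19, E=37, F=20.
Check: V − E + F = 19 − 37 + 20 = 2.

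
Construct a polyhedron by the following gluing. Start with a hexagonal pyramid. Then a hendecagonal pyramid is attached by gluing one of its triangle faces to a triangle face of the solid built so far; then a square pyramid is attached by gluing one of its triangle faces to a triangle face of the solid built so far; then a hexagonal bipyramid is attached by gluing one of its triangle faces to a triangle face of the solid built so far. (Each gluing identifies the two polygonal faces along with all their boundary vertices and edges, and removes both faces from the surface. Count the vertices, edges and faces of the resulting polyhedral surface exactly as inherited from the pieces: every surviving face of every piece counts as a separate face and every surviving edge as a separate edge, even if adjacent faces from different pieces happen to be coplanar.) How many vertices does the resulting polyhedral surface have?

A hexagonal pyramid: V=7, E=12, F=7.
Attach a hendecagonal pyramid (V=12, E=22, F=12) along a 3-gon: merge 3 vertices and 3 edges, delete both glued faces → V=16, E=31, F=17.
Attach a square pyramid (V=5, E=8, F=5) along a 3-gon: merge 3 vertices and 3 edges, delete both glued faces → V=18, E=36, F=20.
Attach a hexagonal bipyramid (V=8, E=18, F=12) along a 3-gon: merge 3 vertices and 3 edges, delete both glued faces → V=23, E=51, F=30.
Check: V − E + F = 23 − 51 + 30 = 2.

23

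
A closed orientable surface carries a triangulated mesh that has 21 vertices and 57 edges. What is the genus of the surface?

Every face is a triangle and each edge borders two faces, so 3F = 2·57, giving F = 38.
χ = V − E + F = 21 − 57 + 38 = 2.
For a closed orientable surface χ = 2 − 2g, so g = (2 − (2))/2 = 0.

0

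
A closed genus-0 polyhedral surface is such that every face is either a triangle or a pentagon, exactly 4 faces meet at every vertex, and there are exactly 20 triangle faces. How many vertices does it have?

30

Let x be the number of pentagons; then F = 20 + x.
Edge–face incidences: 2E = 3·20 + 5·x = 60 + 5x.
Every vertex has degree 4, so 4V = 2E.
Euler: V − E + F = 2 ⇒ (2E)/4 − E + (20 + x) = 2.
Multiply by 8: 2·(2E) − 4·(2E) + 8·(20 + x) = 16, i.e. 160 + 8x − 2·(60 + 5x) = 16.
Collecting terms: −2x + 40 = 16, so −2x = −24, so x = 12.
Then 2E = 60 + 5·12 = 120, so E = 60, V = 2E/4 = 30, F = 20 + 12 = 32.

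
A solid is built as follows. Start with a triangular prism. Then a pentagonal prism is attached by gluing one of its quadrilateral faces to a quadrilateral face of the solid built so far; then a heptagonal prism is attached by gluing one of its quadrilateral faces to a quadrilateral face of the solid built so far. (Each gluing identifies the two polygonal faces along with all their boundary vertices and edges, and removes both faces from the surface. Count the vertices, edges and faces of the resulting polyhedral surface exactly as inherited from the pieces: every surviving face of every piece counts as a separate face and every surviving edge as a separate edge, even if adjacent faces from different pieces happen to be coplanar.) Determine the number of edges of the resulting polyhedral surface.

A triangular prism: V=6, E=9, F=5.
Attach a pentagonal prism (V=10, E=15, F=7) along a 4-gon: merge 4 vertices and 4 edges, delete both glued faces → V=12, E=20, F=10.
Attach a heptagonal prism (V=14, E=21, F=9) along a 4-gon: merge 4 vertices and 4 edges, delete both glued faces → V=22, E=37, F=17.
Check: V − E + F = 22 − 37 + 17 = 2.

37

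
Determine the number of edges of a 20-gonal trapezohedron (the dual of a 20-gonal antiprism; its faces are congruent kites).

80

The n-trapezohedron (dual of the n-antiprism) has V = 2·20 + 2 = 42, E = 4·20 = 80, F = 2·20 = 40.
Check: V − E + F = 42 − 80 + 40 = 2.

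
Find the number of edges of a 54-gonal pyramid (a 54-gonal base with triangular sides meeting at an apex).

108

A pyramid on an n-gon base has one n-gon and n triangles: V = 54 + 1 = 55, E = 2·54 = 108, F = 54 + 1 = 55.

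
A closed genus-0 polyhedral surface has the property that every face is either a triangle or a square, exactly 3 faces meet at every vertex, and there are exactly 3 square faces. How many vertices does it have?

Let x be the number of triangles; then F = 3 + x.
Edge–face incidences: 2E = 4·3 + 3·x = 12 + 3x.
Every vertex has degree 3, so 3V = 2E.
Euler: V − E + F = 2 ⇒ (2E)/3 − E + (3 + x) = 2.
Multiply by 6: 2·(2E) − 3·(2E) + 6·(3 + x) = 12, i.e. 18 + 6x − (12 + 3x) = 12.
Collecting terms: 3x + 6 = 12, so 3x = 6, so x = 2.
Then 2E = 12 + 3·2 = 18, so E = 9, V = 2E/3 = 6, F = 3 + 2 = 5.

6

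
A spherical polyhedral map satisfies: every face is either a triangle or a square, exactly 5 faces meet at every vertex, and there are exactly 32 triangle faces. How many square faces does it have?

6

Let x be the number of squares; then F = 32 + x.
Edge–face incidences: 2E = 3·32 + 4·x = 96 + 4x.
Every vertex has degree 5, so 5V = 2E.
Euler: V − E + F = 2 ⇒ (2E)/5 − E + (32 + x) = 2.
Multiply by 10: 2·(2E) − 5·(2E) + 10·(32 + x) = 20, i.e. 320 + 10x − 3·(96 + 4x) = 20.
Collecting terms: −2x + 32 = 20, so −2x = −12, so x = 6.
Then 2E = 96 + 4·6 = 120, so E = 60, V = 2E/5 = 24, F = 32 + 6 = 38.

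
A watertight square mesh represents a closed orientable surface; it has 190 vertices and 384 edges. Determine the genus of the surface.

Every face is a square and each edge borders two faces, so 4F = 2·384, giving F = 192.
χ = V − E + F = 190 − 384 + 192 = -2.
For a closed orientable surface χ = 2 − 2g, so g = (2 − (-2))/2 = 2.

2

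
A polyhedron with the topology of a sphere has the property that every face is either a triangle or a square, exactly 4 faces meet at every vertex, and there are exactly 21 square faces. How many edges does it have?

Let x be the number of triangles; then F = 21 + x.
Edge–face incidences: 2E = 4·21 + 3·x = 84 + 3x.
Every vertex has degree 4, so 4V = 2E.
Euler: V − E + F = 2 ⇒ (2E)/4 − E + (21 + x) = 2.
Multiply by 8: 2·(2E) − 4·(2E) + 8·(21 + x) = 16, i.e. 168 + 8x − 2·(84 + 3x) = 16.
Collecting terms: 2x = 16, so x = 8.
Then 2E = 84 + 3·8 = 108, so E = 54, V = 2E/4 = 27, F = 21 + 8 = 29.

54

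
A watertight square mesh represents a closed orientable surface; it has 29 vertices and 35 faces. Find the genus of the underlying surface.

Every face is a square, so 2E = 4·35 = 140, giving E = 70.
χ = V − E + F = 29 − 70 + 35 = -6.
For a closed orientable surface χ = 2 − 2g, so g = (2 − (-6))/2 = 4.

4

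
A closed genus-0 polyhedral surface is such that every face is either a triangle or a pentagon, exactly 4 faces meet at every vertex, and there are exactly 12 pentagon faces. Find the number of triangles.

Let x be the number of triangles; then F = 12 + x.
Edge–face incidences: 2E = 5·12 + 3·x = 60 + 3x.
Every vertex has degree 4, so 4V = 2E.
Euler: V − E + F = 2 ⇒ (2E)/4 − E + (12 + x) = 2.
Multiply by 8: 2·(2E) − 4·(2E) + 8·(12 + x) = 16, i.e. 96 + 8x − 2·(60 + 3x) = 16.
Collecting terms: 2x − 24 = 16, so 2x = 40, so x = 20.
Then 2E = 60 + 3·20 = 120, so E = 60, V = 2E/4 = 30, F = 12 + 20 = 32.

20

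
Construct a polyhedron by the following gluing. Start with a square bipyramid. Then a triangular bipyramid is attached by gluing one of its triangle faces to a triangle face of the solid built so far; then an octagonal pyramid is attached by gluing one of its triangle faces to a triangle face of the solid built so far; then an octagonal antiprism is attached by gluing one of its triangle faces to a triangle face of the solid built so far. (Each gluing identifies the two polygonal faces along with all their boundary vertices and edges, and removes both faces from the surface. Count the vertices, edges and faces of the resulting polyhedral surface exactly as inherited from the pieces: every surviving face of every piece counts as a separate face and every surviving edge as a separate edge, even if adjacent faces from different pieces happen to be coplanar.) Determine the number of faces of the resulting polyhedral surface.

A square bipyramid: V=6, E=12, F=8.
Attach a triangular bipyramid (V=5, E=9, F=6) along a 3-gon: merge 3 vertices and 3 edges, delete both glued faces → V=8, E=18, F=12.
Attach an octagonal pyramid (V=9, E=16, F=9) along a 3-gon: merge 3 vertices and 3 edges, delete both glued faces → V=14, E=31, F=19.
Attach an octagonal antiprism (V=16, E=32, F=18) along a 3-gon: merge 3 vertices and 3 edges, delete both glued faces → V=27, E=60, F=35.
Check: V − E + F = 27 − 60 + 35 = 2.

35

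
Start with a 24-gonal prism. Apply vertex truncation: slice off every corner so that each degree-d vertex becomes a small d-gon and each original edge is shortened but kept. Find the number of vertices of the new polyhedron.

144

The base solid has V = 48, E = 72, F = 26.
Truncation replaces each original edge-end by a new vertex, so V′ = 2E = 144.
Each original edge survives, and each old vertex of degree d contributes d new edges; summing degrees gives Σd = 2E, so E′ = E + 2E = 3E = 216.
Each original face survives and each original vertex becomes one new face: F′ = F + V = 74.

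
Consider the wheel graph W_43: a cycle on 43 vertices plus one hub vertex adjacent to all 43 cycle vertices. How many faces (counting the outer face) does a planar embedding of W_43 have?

44

W_43 has V = 43 + 1 = 44 vertices and E = 2·43 = 86 edges.
By Euler's formula F = 2 − V + E = 2 − 44 + 86 = 44.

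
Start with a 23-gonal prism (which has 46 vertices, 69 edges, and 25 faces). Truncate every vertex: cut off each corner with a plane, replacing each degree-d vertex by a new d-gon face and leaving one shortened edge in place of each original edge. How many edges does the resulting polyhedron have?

207

Truncation replaces each original edge-end by a new vertex, so V′ = 2E = 138.
Each original edge survives, and each old vertex of degree d contributes d new edges; summing degrees gives Σd = 2E, so E′ = E + 2E = 3E = 207.
Each original face survives and each original vertex becomes one new face: F′ = F + V = 71.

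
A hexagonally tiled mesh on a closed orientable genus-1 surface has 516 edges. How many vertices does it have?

χ = 2 − 2·1 = 0, and every face is a hexagon so 6F = 2E.
F = 2E/6 = 172. Then V = 0 + E − F = 0 + 516 − 172 = 344.

344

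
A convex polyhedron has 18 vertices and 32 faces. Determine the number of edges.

48

Here V − E + F = 2.
E = V + F − (2) = 18 + 32 − (2) = 48.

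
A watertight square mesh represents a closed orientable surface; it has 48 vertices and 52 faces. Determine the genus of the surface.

Every face is a square, so 2E = 4·52 = 208, giving E = 104.
χ = V − E + F = 48 − 104 + 52 = -4.
For a closed orientable surface χ = 2 − 2g, so g = (2 − (-4))/2 = 3.

3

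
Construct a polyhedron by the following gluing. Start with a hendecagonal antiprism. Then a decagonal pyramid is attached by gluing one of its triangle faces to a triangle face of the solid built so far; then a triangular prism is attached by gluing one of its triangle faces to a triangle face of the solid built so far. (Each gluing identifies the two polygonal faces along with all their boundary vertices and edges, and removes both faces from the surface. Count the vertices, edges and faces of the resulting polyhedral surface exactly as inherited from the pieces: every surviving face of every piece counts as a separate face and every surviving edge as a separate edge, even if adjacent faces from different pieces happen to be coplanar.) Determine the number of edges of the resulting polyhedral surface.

67

A hendecagonal antiprism: V=22, E=44, F=24.
Attach a decagonal pyramid (V=11, E=20, F=11) along a 3-gon: merge 3 vertices and 3 edges, delete both glued faces → V=30, E=61, F=33.
Attach a triangular prism (V=6, E=9, F=5) along a 3-gon: merge 3 vertices and 3 edges, delete both glued faces → V=33, E=67, F=36.
Check: V − E + F = 33 − 67 + 36 = 2.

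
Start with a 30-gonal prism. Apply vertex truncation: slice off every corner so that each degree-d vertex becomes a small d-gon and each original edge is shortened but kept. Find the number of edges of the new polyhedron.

270

The base solid has V = 60, E = 90, F = 32.
Truncation replaces each original edge-end by a new vertex, so V′ = 2E = 180.
Each original edge survives, and each old vertex of degree d contributes d new edges; summing degrees gives Σd = 2E, so E′ = E + 2E = 3E = 270.
Each original face survives and each original vertex becomes one new face: F′ = F + V = 92.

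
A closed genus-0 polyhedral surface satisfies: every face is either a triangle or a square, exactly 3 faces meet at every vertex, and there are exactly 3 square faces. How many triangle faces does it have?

Let x be the number of triangles; then F = 3 + x.
Edge–face incidences: 2E = 4·3 + 3·x = 12 + 3x.
Every vertex has degree 3, so 3V = 2E.
Euler: V − E + F = 2 ⇒ (2E)/3 − E + (3 + x) = 2.
Multiply by 6: 2·(2E) − 3·(2E) + 6·(3 + x) = 12, i.e. 18 + 6x − (12 + 3x) = 12.
Collecting terms: 3x + 6 = 12, so 3x = 6, so x = 2.
Then 2E = 12 + 3·2 = 18, so E = 9, V = 2E/3 = 6, F = 3 + 2 = 5.

2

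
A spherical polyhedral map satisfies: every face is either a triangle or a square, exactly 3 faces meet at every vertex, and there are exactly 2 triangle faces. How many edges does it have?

Let x be the number of squares; then F = 2 + x.
Edge–face incidences: 2E = 3·2 + 4·x = 6 + 4x.
Every vertex has degree 3, so 3V = 2E.
Euler: V − E + F = 2 ⇒ (2E)/3 − E + (2 + x) = 2.
Multiply by 6: 2·(2E) − 3·(2E) + 6·(2 + x) = 12, i.e. 12 + 6x − (6 + 4x) = 12.
Collecting terms: 2x + 6 = 12, so 2x = 6, so x = 3.
Then 2E = 6 + 4·3 = 18, so E = 9, V = 2E/3 = 6, F = 2 + 3 = 5.

9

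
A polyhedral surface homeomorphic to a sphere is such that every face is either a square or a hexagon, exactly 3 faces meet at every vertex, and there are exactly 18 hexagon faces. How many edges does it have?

66

Let x be the number of squares; then F = 18 + x.
Edge–face incidences: 2E = 6·18 + 4·x = 108 + 4x.
Every vertex has degree 3, so 3V = 2E.
Euler: V − E + F = 2 ⇒ (2E)/3 − E + (18 + x) = 2.
Multiply by 6: 2·(2E) − 3·(2E) + 6·(18 + x) = 12, i.e. 108 + 6x − (108 + 4x) = 12.
Collecting terms: 2x = 12, so x = 6.
Then 2E = 108 + 4·6 = 132, so E = 66, V = 2E/3 = 44, F = 18 + 6 = 24.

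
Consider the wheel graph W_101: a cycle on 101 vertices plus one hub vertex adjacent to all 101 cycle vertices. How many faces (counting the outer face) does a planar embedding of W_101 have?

W_101 has V = 101 + 1 = 102 vertices and E = 2·101 = 202 edges.
By Euler's formula F = 2 − V + E = 2 − 102 + 202 = 102.

102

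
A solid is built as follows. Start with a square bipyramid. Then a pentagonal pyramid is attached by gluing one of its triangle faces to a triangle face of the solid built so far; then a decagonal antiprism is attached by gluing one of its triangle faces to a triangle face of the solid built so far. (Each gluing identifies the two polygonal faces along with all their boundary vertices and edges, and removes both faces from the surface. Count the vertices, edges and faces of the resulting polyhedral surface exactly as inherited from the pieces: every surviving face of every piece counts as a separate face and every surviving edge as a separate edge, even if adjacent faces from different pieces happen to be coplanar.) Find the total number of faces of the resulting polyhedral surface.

32

A square bipyramid: V=6, E=12, F=8.
Attach a pentagonal pyramid (V=6, E=10, F=6) along a 3-gon: merge 3 vertices and 3 edges, delete both glued faces → V=9, E=19, F=12.
Attach a decagonal antiprism (V=20, E=40, F=22) along a 3-gon: merge 3 vertices and 3 edges, delete both glued faces → V=26, E=56, F=32.
Check: V − E + F = 26 − 56 + 32 = 2.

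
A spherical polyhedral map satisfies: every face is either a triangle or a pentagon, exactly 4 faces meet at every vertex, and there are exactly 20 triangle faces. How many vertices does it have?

30

Let x be the number of pentagons; then F = 20 + x.
Edge–face incidences: 2E = 3·20 + 5·x = 60 + 5x.
Every vertex has degree 4, so 4V = 2E.
Euler: V − E + F = 2 ⇒ (2E)/4 − E + (20 + x) = 2.
Multiply by 8: 2·(2E) − 4·(2E) + 8·(20 + x) = 16, i.e. 160 + 8x − 2·(60 + 5x) = 16.
Collecting terms: −2x + 40 = 16, so −2x = −24, so x = 12.
Then 2E = 60 + 5·12 = 120, so E = 60, V = 2E/4 = 30, F = 20 + 12 = 32.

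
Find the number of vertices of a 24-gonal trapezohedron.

50

The n-trapezohedron (dual of the n-antiprism) has V = 2·24 + 2 = 50, E = 4·24 = 96, F = 2·24 = 48.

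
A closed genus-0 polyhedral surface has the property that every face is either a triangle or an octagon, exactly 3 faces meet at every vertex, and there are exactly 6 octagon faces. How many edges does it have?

36

Let x be the number of triangles; then F = 6 + x.
Edge–face incidences: 2E = 8·6 + 3·x = 48 + 3x.
Every vertex has degree 3, so 3V = 2E.
Euler: V − E + F = 2 ⇒ (2E)/3 − E + (6 + x) = 2.
Multiply by 6: 2·(2E) − 3·(2E) + 6·(6 + x) = 12, i.e. 36 + 6x − (48 + 3x) = 12.
Collecting terms: 3x − 12 = 12, so 3x = 24, so x = 8.
Then 2E = 48 + 3·8 = 72, so E = 36, V = 2E/3 = 24, F = 6 + 8 = 14.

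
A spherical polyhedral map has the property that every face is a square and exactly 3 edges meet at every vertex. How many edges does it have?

Each face has 4 edges and each edge borders two faces, so 2E = 4F.
Each vertex has degree 3, so 3V = 2E and hence V = 4F/3.
Euler: V − E + F = 2 ⇒ (4F/3) − (4F/2) + F = 2.
Multiply by 6: (8 − 12 + 6)F = 12, i.e. 2F = 12.
So F = 6, E = 4·6/2 = 12, V = 4·6/3 = 8.

12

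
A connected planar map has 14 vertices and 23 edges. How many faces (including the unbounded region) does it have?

Euler's formula for a connected plane graph: V − E + F = 2, so F = 2 − 14 + 23 = 11.

11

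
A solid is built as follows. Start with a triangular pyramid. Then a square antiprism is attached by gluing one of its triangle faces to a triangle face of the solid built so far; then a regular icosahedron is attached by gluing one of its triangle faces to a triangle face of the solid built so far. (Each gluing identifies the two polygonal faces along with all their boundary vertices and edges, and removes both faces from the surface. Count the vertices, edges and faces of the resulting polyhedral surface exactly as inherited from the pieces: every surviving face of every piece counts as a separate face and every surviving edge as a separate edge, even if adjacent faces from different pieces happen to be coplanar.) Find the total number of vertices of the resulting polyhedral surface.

A triangular pyramid: V=4, E=6, F=4.
Attach a square antiprism (V=8, E=16, F=10) along a 3-gon: merge 3 vertices and 3 edges, delete both glued faces → V=9, E=19, F=12.
Attach a regular icosahedron (V=12, E=30, F=20) along a 3-gon: merge 3 vertices and 3 edges, delete both glued faces → V=18, E=46, F=30.
Check: V − E + F = 18 − 46 + 30 = 2.

18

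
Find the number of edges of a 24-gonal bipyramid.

72

A bipyramid over an n-gon has 2n triangular faces and n + 2 vertices: V = 24 + 2 = 26, E = 3·24 = 72, F = 2·24 = 48.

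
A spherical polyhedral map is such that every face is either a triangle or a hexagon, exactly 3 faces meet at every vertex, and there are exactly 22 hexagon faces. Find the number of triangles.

4

Let x be the number of triangles; then F = 22 + x.
Edge–face incidences: 2E = 6·22 + 3·x = 132 + 3x.
Every vertex has degree 3, so 3V = 2E.
Euler: V − E + F = 2 ⇒ (2E)/3 − E + (22 + x) = 2.
Multiply by 6: 2·(2E) − 3·(2E) + 6·(22 + x) = 12, i.e. 132 + 6x − (132 + 3x) = 12.
Collecting terms: 3x = 12, so x = 4.
Then 2E = 132 + 3·4 = 144, so E = 72, V = 2E/3 = 48, F = 22 + 4 = 26.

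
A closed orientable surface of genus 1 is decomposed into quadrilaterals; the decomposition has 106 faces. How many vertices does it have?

106

χ = 2 − 2·1 = 0, and every face is a square so 4F = 2E.
E = 4·106/2 = 212. Then V = 0 + E − F = 0 + 212 − 106 = 106.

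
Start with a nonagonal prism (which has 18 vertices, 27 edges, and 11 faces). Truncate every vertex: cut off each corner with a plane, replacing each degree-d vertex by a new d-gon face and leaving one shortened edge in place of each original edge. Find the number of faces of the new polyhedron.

29

Truncation replaces each original edge-end by a new vertex, so V′ = 2E = 54.
Each original edge survives, and each old vertex of degree d contributes d new edges; summing degrees gives Σd = 2E, so E′ = E + 2E = 3E = 81.
Each original face survives and each original vertex becomes one new face: F′ = F + V = 29.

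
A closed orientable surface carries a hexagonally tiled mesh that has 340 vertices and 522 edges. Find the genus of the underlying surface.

Every face is a hexagon and each edge borders two faces, so 6F = 2·522, giving F = 174.
χ = V − E + F = 340 − 522 + 174 = -8.
For a closed orientable surface χ = 2 − 2g, so g = (2 − (-8))/2 = 5.

5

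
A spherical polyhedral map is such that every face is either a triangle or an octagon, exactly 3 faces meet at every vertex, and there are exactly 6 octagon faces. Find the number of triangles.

Let x be the number of triangles; then F = 6 + x.
Edge–face incidences: 2E = 8·6 + 3·x = 48 + 3x.
Every vertex has degree 3, so 3V = 2E.
Euler: V − E + F = 2 ⇒ (2E)/3 − E + (6 + x) = 2.
Multiply by 6: 2·(2E) − 3·(2E) + 6·(6 + x) = 12, i.e. 36 + 6x − (48 + 3x) = 12.
Collecting terms: 3x − 12 = 12, so 3x = 24, so x = 8.
Then 2E = 48 + 3·8 = 72, so E = 36, V = 2E/3 = 24, F = 6 + 8 = 14.

8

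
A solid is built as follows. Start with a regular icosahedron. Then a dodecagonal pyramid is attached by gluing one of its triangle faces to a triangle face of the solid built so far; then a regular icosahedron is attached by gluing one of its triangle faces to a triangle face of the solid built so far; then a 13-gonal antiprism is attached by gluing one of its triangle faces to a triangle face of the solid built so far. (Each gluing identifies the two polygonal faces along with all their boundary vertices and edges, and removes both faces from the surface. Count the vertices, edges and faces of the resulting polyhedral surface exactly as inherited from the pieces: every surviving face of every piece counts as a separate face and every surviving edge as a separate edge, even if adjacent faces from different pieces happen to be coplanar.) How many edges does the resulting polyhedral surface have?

A regular icosahedron: V=12, E=30, F=20.
Attach a dodecagonal pyramid (V=13, E=24, F=13) along a 3-gon: merge 3 vertices and 3 edges, delete both glued faces → V=22, E=51, F=31.
Attach a regular icosahedron (V=12, E=30, F=20) along a 3-gon: merge 3 vertices and 3 edges, delete both glued faces → V=31, E=78, F=49.
Attach a 13-gonal antiprism (V=26, E=52, F=28) along a 3-gon: merge 3 vertices and 3 edges, delete both glued faces → V=54, E=127, F=75.
Check: V − E + F = 54 − 127 + 75 = 2.

127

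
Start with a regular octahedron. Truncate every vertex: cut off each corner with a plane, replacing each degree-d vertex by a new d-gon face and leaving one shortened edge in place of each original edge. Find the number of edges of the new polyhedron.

36

The base solid has V = 6, E = 12, F = 8.
Truncation replaces each original edge-end by a new vertex, so V′ = 2E = 24.
Each original edge survives, and each old vertex of degree d contributes d new edges; summing degrees gives Σd = 2E, so E′ = E + 2E = 3E = 36.
Each original face survives and each original vertex becomes one new face: F′ = F + V = 14.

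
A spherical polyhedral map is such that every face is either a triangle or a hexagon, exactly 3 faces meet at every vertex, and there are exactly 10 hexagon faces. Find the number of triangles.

Let x be the number of triangles; then F = 10 + x.
Edge–face incidences: 2E = 6·10 + 3·x = 60 + 3x.
Every vertex has degree 3, so 3V = 2E.
Euler: V − E + F = 2 ⇒ (2E)/3 − E + (10 + x) = 2.
Multiply by 6: 2·(2E) − 3·(2E) + 6·(10 + x) = 12, i.e. 60 + 6x − (60 + 3x) = 12.
Collecting terms: 3x = 12, so x = 4.
Then 2E = 60 + 3·4 = 72, so E = 36, V = 2E/3 = 24, F = 10 + 4 = 14.

4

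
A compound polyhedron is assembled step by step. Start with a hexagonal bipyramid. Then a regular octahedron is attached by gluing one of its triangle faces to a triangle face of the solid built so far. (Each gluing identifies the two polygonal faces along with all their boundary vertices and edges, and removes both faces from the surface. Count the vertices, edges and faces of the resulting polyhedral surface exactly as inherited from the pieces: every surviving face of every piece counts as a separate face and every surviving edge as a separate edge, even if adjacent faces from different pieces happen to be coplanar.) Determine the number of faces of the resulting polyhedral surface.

18

A hexagonal bipyramid: V=8, E=18, F=12.
Attach a regular octahedron (V=6, E=12, F=8) along a 3-gon: merge 3 vertices and 3 edges, delete both glued faces → V=11, E=27, F=18.
Check: V − E + F = 11 − 27 + 18 = 2.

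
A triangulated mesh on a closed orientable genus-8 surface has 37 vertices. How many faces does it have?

102

χ = 2 − 2·8 = -14, and every face is a triangle so 3F = 2E.
V − E + F = -14 with E = 3F/2 gives 37 − (3/2 − 1)·F = -14, so F = 102 and E = 153.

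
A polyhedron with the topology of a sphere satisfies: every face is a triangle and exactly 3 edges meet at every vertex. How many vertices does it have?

4

Each face has 3 edges and each edge borders two faces, so 2E = 3F.
Each vertex has degree 3, so 3V = 2E and hence V = 3F/3.
Euler: V − E + F = 2 ⇒ (3F/3) − (3F/2) + F = 2.
Multiply by 6: (6 − 9 + 6)F = 12, i.e. 3F = 12.
So F = 4, E = 3·4/2 = 6, V = 3·4/3 = 4.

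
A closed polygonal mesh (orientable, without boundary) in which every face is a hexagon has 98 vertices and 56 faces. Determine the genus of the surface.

8

Every face is a hexagon, so 2E = 6·56 = 336, giving E = 168.
χ = V − E + F = 98 − 168 + 56 = -14.
For a closed orientable surface χ = 2 − 2g, so g = (2 − (-14))/2 = 8.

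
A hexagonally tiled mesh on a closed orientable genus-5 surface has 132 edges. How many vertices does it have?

80

χ = 2 − 2·5 = -8, and every face is a hexagon so 6F = 2E.
F = 2E/6 = 44. Then V = -8 + E − F = -8 + 132 − 44 = 80.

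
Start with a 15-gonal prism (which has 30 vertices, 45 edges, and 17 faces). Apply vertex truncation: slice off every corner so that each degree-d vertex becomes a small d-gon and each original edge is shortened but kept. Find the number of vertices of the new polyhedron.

90

Truncation replaces each original edge-end by a new vertex, so V′ = 2E = 90.
Each original edge survives, and each old vertex of degree d contributes d new edges; summing degrees gives Σd = 2E, so E′ = E + 2E = 3E = 135.
Each original face survives and each original vertex becomes one new face: F′ = F + V = 47.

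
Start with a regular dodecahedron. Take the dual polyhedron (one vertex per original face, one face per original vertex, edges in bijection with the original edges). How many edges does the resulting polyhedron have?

30

The base solid has V = 20, E = 30, F = 12.
The dual swaps V and F and preserves E: V′ = F = 12, E′ = E = 30, F′ = V = 20.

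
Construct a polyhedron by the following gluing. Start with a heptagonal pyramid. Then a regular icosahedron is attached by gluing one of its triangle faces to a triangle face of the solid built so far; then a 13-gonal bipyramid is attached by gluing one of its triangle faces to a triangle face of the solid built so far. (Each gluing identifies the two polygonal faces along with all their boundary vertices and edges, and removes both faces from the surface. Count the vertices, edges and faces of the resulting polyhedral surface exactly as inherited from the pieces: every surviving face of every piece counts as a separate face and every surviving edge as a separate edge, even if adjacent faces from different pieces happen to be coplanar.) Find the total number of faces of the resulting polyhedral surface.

50

A heptagonal pyramid: V=8, E=14, F=8.
Attach a regular icosahedron (V=12, E=30, F=20) along a 3-gon: merge 3 vertices and 3 edges, delete both glued faces → V=17, E=41, F=26.
Attach a 13-gonal bipyramid (V=15, E=39, F=26) along a 3-gon: merge 3 vertices and 3 edges, delete both glued faces → V=29, E=77, F=50.
Check: V − E + F = 29 − 77 + 50 = 2.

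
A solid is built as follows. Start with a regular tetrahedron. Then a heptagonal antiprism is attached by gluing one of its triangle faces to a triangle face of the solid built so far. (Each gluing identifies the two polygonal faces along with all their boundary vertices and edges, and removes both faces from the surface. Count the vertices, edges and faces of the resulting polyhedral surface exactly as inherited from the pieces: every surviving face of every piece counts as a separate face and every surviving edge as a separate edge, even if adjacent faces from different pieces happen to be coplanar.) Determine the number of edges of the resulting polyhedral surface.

31

A regular tetrahedron: V=4, E=6, F=4.
Attach a heptagonal antiprism (V=14, E=28, F=16) along a 3-gon: merge 3 vertices and 3 edges, delete both glued faces → V=15, E=31, F=18.
Check: V − E + F = 15 − 31 + 18 = 2.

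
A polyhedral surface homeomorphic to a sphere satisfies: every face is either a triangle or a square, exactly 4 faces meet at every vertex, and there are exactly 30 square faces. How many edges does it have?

72

Let x be the number of triangles; then F = 30 + x.
Edge–face incidences: 2E = 4·30 + 3·x = 120 + 3x.
Every vertex has degree 4, so 4V = 2E.
Euler: V − E + F = 2 ⇒ (2E)/4 − E + (30 + x) = 2.
Multiply by 8: 2·(2E) − 4·(2E) + 8·(30 + x) = 16, i.e. 240 + 8x − 2·(120 + 3x) = 16.
Collecting terms: 2x = 16, so x = 8.
Then 2E = 120 + 3·8 = 144, so E = 72, V = 2E/4 = 36, F = 30 + 8 = 38.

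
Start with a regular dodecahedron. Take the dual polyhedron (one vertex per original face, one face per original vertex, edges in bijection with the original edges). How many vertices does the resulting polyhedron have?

The base solid has V = 20, E = 30, F = 12.
The dual swaps V and F and preserves E: V′ = F = 12, E′ = E = 30, F′ = V = 20.

12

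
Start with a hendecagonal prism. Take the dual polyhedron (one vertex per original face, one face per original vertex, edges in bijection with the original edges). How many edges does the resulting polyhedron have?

The base solid has V = 22, E = 33, F = 13.
The dual swaps V and F and preserves E: V′ = F = 13, E′ = E = 33, F′ = V = 22.

33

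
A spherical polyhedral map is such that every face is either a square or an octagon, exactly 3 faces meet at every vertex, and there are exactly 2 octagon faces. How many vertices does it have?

16

Let x be the number of squares; then F = 2 + x.
Edge–face incidences: 2E = 8·2 + 4·x = 16 + 4x.
Every vertex has degree 3, so 3V = 2E.
Euler: V − E + F = 2 ⇒ (2E)/3 − E + (2 + x) = 2.
Multiply by 6: 2·(2E) − 3·(2E) + 6·(2 + x) = 12, i.e. 12 + 6x − (16 + 4x) = 12.
Collecting terms: 2x − 4 = 12, so 2x = 16, so x = 8.
Then 2E = 16 + 4·8 = 48, so E = 24, V = 2E/3 = 16, F = 2 + 8 = 10.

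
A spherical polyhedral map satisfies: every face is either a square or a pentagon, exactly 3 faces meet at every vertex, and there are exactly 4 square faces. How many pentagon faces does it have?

4

Let x be the number of pentagons; then F = 4 + x.
Edge–face incidences: 2E = 4·4 + 5·x = 16 + 5x.
Every vertex has degree 3, so 3V = 2E.
Euler: V − E + F = 2 ⇒ (2E)/3 − E + (4 + x) = 2.
Multiply by 6: 2·(2E) − 3·(2E) + 6·(4 + x) = 12, i.e. 24 + 6x − (16 + 5x) = 12.
Collecting terms: x + 8 = 12, so x = 4.
Then 2E = 16 + 5·4 = 36, so E = 18, V = 2E/3 = 12, F = 4 + 4 = 8.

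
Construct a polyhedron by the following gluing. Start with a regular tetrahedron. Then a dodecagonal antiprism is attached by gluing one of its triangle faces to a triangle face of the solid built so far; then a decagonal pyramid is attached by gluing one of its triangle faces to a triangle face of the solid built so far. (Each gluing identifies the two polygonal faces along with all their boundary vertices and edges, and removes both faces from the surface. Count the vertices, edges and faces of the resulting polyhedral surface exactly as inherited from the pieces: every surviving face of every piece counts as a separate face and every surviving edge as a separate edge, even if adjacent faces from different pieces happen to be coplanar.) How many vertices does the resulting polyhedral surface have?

33

A regular tetrahedron: V=4, E=6, F=4.
Attach a dodecagonal antiprism (V=24, E=48, F=26) along a 3-gon: merge 3 vertices and 3 edges, delete both glued faces → V=25, E=51, F=28.
Attach a decagonal pyramid (V=11, E=20, F=11) along a 3-gon: merge 3 vertices and 3 edges, delete both glued faces → V=33, E=68, F=37.
Check: V − E + F = 33 − 68 + 37 = 2.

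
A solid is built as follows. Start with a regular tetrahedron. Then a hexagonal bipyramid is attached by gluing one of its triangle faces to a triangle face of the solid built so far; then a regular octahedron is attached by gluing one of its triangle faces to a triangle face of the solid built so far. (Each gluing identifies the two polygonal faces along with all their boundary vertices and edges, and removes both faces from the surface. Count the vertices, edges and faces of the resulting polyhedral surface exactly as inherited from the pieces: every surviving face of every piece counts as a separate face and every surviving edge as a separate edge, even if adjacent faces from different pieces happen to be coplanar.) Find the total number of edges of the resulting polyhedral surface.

A regular tetrahedron: V=4, E=6, F=4.
Attach a hexagonal bipyramid (V=8, E=18, F=12) along a 3-gon: merge 3 vertices and 3 edges, delete both glued faces → V=9, E=21, F=14.
Attach a regular octahedron (V=6, E=12, F=8) along a 3-gon: merge 3 vertices and 3 edges, delete both glued faces → V=12, E=30, F=20.
Check: V − E + F = 12 − 30 + 20 = 2.

30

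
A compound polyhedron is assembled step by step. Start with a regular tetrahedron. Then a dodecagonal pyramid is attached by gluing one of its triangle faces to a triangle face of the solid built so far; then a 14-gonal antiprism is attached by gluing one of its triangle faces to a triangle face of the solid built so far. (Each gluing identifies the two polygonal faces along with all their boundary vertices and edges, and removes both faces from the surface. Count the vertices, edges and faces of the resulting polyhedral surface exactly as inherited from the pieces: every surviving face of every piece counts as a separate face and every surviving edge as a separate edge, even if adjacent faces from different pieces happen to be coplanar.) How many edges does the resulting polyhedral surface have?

A regular tetrahedron: V=4, E=6, F=4.
Attach a dodecagonal pyramid (V=13, E=24, F=13) along a 3-gon: merge 3 vertices and 3 edges, delete both glued faces → V=14, E=27, F=15.
Attach a 14-gonal antiprism (V=28, E=56, F=30) along a 3-gon: merge 3 vertices and 3 edges, delete both glued faces → V=39, E=80, F=43.
Check: V − E + F = 39 − 80 + 43 = 2.

80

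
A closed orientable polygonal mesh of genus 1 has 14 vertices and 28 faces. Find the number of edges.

42

For a closed orientable surface of genus 1, χ = 2 − 2·1 = 0.
E = V + F − (0) = 14 + 28 − (0) = 42.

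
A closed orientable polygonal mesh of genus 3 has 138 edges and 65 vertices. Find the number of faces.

69

For a closed orientable surface of genus 3, χ = 2 − 2·3 = -4.
F = -4 − V + E = -4 − 65 + 138 = 69.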